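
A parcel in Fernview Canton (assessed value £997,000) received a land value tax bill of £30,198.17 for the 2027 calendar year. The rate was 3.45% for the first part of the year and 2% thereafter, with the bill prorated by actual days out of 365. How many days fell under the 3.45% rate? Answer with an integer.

259 days

Let d = days at the first rate; then 365 − d days at the second rate.
£997,000 × [3.45%·d + 2%·(365−d)] / 365 = £30,198.17
Solving gives d = 259, so the new rate took effect on 17 September 2027.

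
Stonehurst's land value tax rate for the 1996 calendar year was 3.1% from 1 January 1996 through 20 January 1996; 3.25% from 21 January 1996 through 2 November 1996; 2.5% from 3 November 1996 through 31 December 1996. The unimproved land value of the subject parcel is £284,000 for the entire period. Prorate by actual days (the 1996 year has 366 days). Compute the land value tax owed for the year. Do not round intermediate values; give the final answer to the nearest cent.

£8,863.36

1 January – 20 January 1996: 20 days at 3.1% → £284,000 × 3.1% × 20/366 = £481.0929
21 January – 2 November 1996: 287 days at 3.25% → £284,000 × 3.25% × 287/366 = £7,237.7322
3 November – 31 December 1996: 59 days at 2.5% → £284,000 × 2.5% × 59/366 = £1,144.5355
Total = £8,863.3607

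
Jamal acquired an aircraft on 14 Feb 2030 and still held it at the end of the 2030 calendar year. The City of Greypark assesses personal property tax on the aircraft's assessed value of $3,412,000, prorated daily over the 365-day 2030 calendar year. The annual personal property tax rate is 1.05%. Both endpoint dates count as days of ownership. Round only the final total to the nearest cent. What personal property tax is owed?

Days held (14 Feb – 31 Dec 2030): 321 out of 365
Tax = $3,412,000 × 1.05% × 321/365 = $31,507.2493

$31,507.25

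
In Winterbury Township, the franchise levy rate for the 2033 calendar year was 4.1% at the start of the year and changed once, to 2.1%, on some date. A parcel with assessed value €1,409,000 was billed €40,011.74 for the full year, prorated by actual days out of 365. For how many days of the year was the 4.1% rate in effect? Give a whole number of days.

135 days

Let d = days at the first rate; then 365 − d days at the second rate.
€1,409,000 × [4.1%·d + 2.1%·(365−d)] / 365 = €40,011.74
Solving gives d = 135, so the new rate took effect on 16 May 2033.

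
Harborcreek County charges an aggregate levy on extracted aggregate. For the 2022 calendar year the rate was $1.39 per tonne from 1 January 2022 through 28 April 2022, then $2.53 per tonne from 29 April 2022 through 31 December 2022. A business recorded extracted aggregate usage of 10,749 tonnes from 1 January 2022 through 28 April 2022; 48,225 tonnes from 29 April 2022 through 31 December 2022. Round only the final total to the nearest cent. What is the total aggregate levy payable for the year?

$136950.36

1 January – 28 April 2022: 10,749 tonnes at $1.39/tonne → $14941.11
29 April – 31 December 2022: 48,225 tonnes at $2.53/tonne → $122009.25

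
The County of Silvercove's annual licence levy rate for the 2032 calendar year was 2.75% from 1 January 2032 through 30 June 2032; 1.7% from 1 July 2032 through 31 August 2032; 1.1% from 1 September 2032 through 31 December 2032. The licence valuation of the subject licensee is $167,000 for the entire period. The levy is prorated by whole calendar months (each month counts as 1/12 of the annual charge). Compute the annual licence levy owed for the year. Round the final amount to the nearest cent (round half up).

1 January – 30 June 2032: 6 months at 2.75% → $167,000 × 2.75% × 6/12 = $2,296.2500
1 July – 31 August 2032: 2 months at 1.7% → $167,000 × 1.7% × 2/12 = $473.1667
1 September – 31 December 2032: 4 months at 1.1% → $167,000 × 1.1% × 4/12 = $612.3333
Total = $3,381.7500

$3,381.75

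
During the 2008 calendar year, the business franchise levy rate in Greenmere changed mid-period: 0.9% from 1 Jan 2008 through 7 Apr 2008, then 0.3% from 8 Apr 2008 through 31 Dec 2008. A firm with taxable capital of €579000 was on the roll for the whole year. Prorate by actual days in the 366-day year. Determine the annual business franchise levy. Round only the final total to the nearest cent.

1 Jan – 7 Apr 2008: 98 days at 0.9% → €579000 × 0.9% × 98/366 = €1395.2951
8 Apr – 31 Dec 2008: 268 days at 0.3% → €579000 × 0.3% × 268/366 = €1271.9016
Total = €2667.1967

€2667.20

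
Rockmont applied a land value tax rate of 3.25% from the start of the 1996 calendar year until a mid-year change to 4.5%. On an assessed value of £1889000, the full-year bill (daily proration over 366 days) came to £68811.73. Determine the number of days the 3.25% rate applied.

Let d = days at the first rate; then 366 − d days at the second rate.
£1889000 × [3.25%·d + 4.5%·(366−d)] / 366 = £68811.73
Solving gives d = 251, so the new rate took effect on 8 September 1996.

251 days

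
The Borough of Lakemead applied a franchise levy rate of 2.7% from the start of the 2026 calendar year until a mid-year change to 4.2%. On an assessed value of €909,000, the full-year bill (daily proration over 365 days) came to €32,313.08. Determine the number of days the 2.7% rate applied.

157 days

Let d = days at the first rate; then 365 − d days at the second rate.
€909,000 × [2.7%·d + 4.2%·(365−d)] / 365 = €32,313.08
Solving gives d = 157, so the new rate took effect on 7 Jun 2026.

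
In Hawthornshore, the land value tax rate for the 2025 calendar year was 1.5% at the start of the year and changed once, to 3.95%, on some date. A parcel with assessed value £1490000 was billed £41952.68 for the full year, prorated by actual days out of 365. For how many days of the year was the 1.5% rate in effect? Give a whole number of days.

169 days

Let d = days at the first rate; then 365 − d days at the second rate.
£1490000 × [1.5%·d + 3.95%·(365−d)] / 365 = £41952.68
Solving gives d = 169, so the new rate took effect on 19 June 2025.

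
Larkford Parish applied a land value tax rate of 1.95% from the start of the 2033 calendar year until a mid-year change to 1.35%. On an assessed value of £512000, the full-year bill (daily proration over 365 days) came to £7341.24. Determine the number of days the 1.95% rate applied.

51 days

Let d = days at the first rate; then 365 − d days at the second rate.
£512000 × [1.95%·d + 1.35%·(365−d)] / 365 = £7341.24
Solving gives d = 51, so the new rate took effect on February 21, 2033.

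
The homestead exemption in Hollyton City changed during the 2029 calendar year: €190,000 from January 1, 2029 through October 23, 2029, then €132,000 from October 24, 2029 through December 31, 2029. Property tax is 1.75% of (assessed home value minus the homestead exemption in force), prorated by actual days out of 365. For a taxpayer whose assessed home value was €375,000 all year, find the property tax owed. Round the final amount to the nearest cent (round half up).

January 1 – October 23, 2029: 296 days, exemption €190,000 → (€375,000 − €190,000) × 1.75% × 296/365 = €2,625.4795
October 24 – December 31, 2029: 69 days, exemption €132,000 → (€375,000 − €132,000) × 1.75% × 69/365 = €803.8973
Total = €3,429.3767

€3,429.38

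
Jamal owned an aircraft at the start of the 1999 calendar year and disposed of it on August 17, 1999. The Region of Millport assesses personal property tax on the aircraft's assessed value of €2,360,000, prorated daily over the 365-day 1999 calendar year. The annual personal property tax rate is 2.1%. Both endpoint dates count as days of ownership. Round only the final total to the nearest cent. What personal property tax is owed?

€31,093.81

Days held (January 1 – August 17, 1999): 229 out of 365
Tax = €2,360,000 × 2.1% × 229/365 = €31,093.8082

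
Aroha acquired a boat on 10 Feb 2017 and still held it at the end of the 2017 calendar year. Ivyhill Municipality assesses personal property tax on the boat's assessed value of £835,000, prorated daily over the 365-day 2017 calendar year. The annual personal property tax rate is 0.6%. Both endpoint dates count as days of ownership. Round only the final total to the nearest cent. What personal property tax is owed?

Days held (10 Feb – 31 Dec 2017): 325 out of 365
Tax = £835,000 × 0.6% × 325/365 = £4,460.9589

£4,460.96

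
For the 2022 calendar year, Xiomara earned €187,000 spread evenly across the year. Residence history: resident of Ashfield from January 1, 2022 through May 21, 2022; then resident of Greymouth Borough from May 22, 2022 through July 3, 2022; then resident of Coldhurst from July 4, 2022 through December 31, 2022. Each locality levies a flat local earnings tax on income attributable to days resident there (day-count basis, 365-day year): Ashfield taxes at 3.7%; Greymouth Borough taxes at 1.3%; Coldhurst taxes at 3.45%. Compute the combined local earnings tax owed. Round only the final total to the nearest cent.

€6,158.45

Ashfield, January 1 – May 21, 2022: 141 days → €187,000 × 3.7% × 141/365 = €2,672.8192
Greymouth Borough, May 22 – July 3, 2022: 43 days → €187,000 × 1.3% × 43/365 = €286.3918
Coldhurst, July 4 – December 31, 2022: 181 days → €187,000 × 3.45% × 181/365 = €3,199.2370
Total = €6,158.4479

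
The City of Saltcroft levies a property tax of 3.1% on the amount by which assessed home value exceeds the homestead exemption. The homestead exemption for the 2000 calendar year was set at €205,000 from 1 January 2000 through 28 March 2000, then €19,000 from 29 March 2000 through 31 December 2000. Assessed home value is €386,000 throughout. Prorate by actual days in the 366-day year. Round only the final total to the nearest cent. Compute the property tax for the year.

1 January – 28 March 2000: 88 days, exemption €205,000 → (€386,000 − €205,000) × 3.1% × 88/366 = €1,349.0929
29 March – 31 December 2000: 278 days, exemption €19,000 → (€386,000 − €19,000) × 3.1% × 278/366 = €8,641.5464
Total = €9,990.6393

€9,990.64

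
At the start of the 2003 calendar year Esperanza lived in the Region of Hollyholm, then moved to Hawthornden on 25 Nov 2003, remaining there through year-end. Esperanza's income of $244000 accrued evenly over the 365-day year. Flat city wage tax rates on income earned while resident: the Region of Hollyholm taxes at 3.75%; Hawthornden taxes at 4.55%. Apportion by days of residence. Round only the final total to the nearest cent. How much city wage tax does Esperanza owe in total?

$9347.87

The Region of Hollyholm, 1 Jan – 24 Nov 2003: 328 days → $244000 × 3.75% × 328/365 = $8222.4658
Hawthornden, 25 Nov – 31 Dec 2003: 37 days → $244000 × 4.55% × 37/365 = $1125.4082
Total = $9347.8740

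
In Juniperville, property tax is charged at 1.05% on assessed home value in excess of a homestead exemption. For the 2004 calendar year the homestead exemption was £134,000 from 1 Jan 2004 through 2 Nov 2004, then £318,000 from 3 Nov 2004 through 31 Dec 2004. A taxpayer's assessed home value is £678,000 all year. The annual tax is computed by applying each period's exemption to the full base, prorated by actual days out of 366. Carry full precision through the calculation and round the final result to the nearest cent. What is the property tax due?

£5,400.56

1 Jan – 2 Nov 2004: 307 days, exemption £134,000 → (£678,000 − £134,000) × 1.05% × 307/366 = £4,791.2131
3 Nov – 31 Dec 2004: 59 days, exemption £318,000 → (£678,000 − £318,000) × 1.05% × 59/366 = £609.3443
Total = £5,400.5574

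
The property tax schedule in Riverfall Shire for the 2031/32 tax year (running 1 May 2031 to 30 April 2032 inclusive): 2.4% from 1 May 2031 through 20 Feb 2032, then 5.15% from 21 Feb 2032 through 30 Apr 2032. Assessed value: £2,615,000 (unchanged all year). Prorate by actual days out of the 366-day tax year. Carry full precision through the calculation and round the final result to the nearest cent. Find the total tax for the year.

1 May 2031 – 20 Feb 2032: 296 days at 2.4% → £2,615,000 × 2.4% × 296/366 = £50,756.7213
21 Feb – 30 Apr 2032: 70 days at 5.15% → £2,615,000 × 5.15% × 70/366 = £25,757.0355
Total = £76,513.7568

£76,513.76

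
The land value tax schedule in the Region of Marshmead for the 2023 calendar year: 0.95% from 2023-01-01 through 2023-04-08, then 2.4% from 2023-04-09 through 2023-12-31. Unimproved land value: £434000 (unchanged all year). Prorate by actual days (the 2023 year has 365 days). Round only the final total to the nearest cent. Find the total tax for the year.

£8726.37

2023-01-01 to 2023-04-08: 98 days at 0.95% → £434000 × 0.95% × 98/365 = £1106.9973
2023-04-09 to 2023-12-31: 267 days at 2.4% → £434000 × 2.4% × 267/365 = £7619.3753
Total = £8726.3726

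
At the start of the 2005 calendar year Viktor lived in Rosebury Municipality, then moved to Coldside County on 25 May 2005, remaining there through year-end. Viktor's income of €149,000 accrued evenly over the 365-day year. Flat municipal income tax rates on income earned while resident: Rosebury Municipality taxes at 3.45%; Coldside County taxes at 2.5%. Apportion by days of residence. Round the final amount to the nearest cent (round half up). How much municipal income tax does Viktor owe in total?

Rosebury Municipality, 1 January – 24 May 2005: 144 days → €149,000 × 3.45% × 144/365 = €2,028.0329
Coldside County, 25 May – 31 December 2005: 221 days → €149,000 × 2.5% × 221/365 = €2,255.4110
Total = €4,283.4438

€4,283.44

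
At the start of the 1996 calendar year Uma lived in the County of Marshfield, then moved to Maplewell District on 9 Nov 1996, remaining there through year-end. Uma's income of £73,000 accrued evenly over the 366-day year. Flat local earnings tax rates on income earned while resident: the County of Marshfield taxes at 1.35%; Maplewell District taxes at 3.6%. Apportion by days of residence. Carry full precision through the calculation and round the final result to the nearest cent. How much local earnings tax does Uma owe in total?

The County of Marshfield, 1 Jan – 8 Nov 1996: 313 days → £73,000 × 1.35% × 313/366 = £842.7910
Maplewell District, 9 Nov – 31 Dec 1996: 53 days → £73,000 × 3.6% × 53/366 = £380.5574
Total = £1,223.3484

£1,223.35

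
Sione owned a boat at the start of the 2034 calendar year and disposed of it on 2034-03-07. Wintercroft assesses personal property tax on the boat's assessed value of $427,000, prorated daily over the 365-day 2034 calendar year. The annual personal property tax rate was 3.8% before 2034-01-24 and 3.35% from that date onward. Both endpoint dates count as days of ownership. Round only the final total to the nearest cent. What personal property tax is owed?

2034-01-01 to 2034-01-23: 23 days at 3.8% → $427,000 × 3.8% × 23/365 = $1,022.4603
2034-01-24 to 2034-03-07: 43 days at 3.35% → $427,000 × 3.35% × 43/365 = $1,685.1877
Total = $2,707.6479

$2,707.65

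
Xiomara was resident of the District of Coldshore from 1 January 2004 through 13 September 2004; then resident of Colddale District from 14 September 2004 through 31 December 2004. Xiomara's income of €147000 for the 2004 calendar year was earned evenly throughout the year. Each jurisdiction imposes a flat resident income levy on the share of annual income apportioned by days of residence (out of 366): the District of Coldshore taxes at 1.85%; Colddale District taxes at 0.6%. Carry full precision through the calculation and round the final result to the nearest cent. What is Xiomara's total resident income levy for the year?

€2172.27

The District of Coldshore, 1 January – 13 September 2004: 257 days → €147000 × 1.85% × 257/366 = €1909.5943
Colddale District, 14 September – 31 December 2004: 109 days → €147000 × 0.6% × 109/366 = €262.6721
Total = €2172.2664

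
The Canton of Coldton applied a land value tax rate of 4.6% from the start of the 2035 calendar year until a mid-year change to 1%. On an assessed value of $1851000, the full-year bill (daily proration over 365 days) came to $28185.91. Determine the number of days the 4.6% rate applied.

Let d = days at the first rate; then 365 − d days at the second rate.
$1851000 × [4.6%·d + 1%·(365−d)] / 365 = $28185.91
Solving gives d = 53, so the new rate took effect on February 23, 2035.

53 days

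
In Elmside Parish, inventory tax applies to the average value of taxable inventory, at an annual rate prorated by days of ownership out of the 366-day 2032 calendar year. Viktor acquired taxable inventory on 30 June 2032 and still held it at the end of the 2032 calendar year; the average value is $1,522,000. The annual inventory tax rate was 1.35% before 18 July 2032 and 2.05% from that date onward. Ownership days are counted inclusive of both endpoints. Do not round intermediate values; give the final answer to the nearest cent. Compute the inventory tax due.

30 June – 17 July 2032: 18 days at 1.35% → $1,522,000 × 1.35% × 18/366 = $1,010.5082
18 July – 31 December 2032: 167 days at 2.05% → $1,522,000 × 2.05% × 167/366 = $14,236.5219
Total = $15,247.0301

$15,247.03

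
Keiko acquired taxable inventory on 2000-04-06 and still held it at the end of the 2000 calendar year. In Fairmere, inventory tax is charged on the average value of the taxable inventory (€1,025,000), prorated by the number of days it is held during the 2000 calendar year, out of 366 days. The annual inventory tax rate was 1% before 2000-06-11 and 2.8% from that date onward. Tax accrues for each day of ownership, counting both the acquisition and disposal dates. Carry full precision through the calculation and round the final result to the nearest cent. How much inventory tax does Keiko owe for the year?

€17,845.08

2000-04-06 to 2000-06-10: 66 days at 1% → €1,025,000 × 1% × 66/366 = €1,848.3607
2000-06-11 to 2000-12-31: 204 days at 2.8% → €1,025,000 × 2.8% × 204/366 = €15,996.7213
Total = €17,845.0820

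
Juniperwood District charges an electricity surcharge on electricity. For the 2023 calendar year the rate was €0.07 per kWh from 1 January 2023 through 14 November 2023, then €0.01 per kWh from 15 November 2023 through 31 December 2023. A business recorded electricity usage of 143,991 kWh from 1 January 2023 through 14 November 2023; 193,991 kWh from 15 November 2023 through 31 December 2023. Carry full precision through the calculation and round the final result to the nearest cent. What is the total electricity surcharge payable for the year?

1 January – 14 November 2023: 143,991 kWh at €0.07/kWh → €10,079.37
15 November – 31 December 2023: 193,991 kWh at €0.01/kWh → €1,939.91

€12,019.28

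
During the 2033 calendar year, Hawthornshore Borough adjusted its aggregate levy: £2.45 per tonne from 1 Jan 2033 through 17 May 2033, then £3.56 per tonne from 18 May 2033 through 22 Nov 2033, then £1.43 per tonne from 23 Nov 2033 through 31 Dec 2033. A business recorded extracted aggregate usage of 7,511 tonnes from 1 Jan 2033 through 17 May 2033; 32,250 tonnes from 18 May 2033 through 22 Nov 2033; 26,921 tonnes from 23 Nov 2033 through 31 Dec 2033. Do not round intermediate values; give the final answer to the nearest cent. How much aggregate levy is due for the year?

1 Jan – 17 May 2033: 7,511 tonnes at £2.45/tonne → £18,401.95
18 May – 22 Nov 2033: 32,250 tonnes at £3.56/tonne → £114,810.00
23 Nov – 31 Dec 2033: 26,921 tonnes at £1.43/tonne → £38,497.03

£171,708.98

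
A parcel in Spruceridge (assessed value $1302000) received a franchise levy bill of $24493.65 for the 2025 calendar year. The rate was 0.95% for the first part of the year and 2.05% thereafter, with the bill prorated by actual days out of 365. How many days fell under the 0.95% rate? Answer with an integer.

Let d = days at the first rate; then 365 − d days at the second rate.
$1302000 × [0.95%·d + 2.05%·(365−d)] / 365 = $24493.65
Solving gives d = 56, so the new rate took effect on February 26, 2025.

56 days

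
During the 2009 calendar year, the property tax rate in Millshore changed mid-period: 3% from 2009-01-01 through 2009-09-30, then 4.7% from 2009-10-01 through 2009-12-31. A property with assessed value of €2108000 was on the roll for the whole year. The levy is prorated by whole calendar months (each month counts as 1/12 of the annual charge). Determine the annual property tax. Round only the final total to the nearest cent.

2009-01-01 to 2009-09-30: 9 months at 3% → €2108000 × 3% × 9/12 = €47430.0000
2009-10-01 to 2009-12-31: 3 months at 4.7% → €2108000 × 4.7% × 3/12 = €24769.0000
Total = €72199.0000

€72199.00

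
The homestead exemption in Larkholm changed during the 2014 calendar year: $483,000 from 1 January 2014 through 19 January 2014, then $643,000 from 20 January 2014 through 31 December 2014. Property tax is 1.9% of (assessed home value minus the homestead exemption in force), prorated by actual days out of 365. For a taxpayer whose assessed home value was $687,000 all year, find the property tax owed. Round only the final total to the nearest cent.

$994.25

1 January – 19 January 2014: 19 days, exemption $483,000 → ($687,000 − $483,000) × 1.9% × 19/365 = $201.7644
20 January – 31 December 2014: 346 days, exemption $643,000 → ($687,000 − $643,000) × 1.9% × 346/365 = $792.4822
Total = $994.2466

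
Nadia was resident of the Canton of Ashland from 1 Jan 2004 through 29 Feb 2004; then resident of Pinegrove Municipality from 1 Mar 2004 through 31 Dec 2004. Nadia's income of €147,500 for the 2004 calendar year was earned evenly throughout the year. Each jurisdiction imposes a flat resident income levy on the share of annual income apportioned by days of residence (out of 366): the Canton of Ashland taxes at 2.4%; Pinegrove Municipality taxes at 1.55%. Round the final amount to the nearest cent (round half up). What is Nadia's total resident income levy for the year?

The Canton of Ashland, 1 Jan – 29 Feb 2004: 60 days → €147,500 × 2.4% × 60/366 = €580.3279
Pinegrove Municipality, 1 Mar – 31 Dec 2004: 306 days → €147,500 × 1.55% × 306/366 = €1,911.4549
Total = €2,491.7828

€2,491.78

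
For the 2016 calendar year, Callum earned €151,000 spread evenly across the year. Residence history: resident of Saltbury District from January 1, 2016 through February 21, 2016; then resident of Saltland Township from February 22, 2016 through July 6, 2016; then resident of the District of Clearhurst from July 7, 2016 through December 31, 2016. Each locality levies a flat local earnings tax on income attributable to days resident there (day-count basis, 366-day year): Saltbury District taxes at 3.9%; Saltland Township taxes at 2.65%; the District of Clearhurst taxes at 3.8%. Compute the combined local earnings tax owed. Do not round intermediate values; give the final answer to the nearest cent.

€5,114.20

Saltbury District, January 1 – February 21, 2016: 52 days → €151,000 × 3.9% × 52/366 = €836.6885
Saltland Township, February 22 – July 6, 2016: 136 days → €151,000 × 2.65% × 136/366 = €1,486.8962
The District of Clearhurst, July 7 – December 31, 2016: 178 days → €151,000 × 3.8% × 178/366 = €2,790.6120
Total = €5,114.1967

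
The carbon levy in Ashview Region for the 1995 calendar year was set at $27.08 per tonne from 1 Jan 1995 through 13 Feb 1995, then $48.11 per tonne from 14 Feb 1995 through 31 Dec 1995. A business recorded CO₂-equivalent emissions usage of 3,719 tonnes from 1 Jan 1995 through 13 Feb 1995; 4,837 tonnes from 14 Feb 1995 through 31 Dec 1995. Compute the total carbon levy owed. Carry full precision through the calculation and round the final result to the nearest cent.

$333,418.59

1 Jan – 13 Feb 1995: 3,719 tonnes at $27.08/tonne → $100,710.52
14 Feb – 31 Dec 1995: 4,837 tonnes at $48.11/tonne → $232,708.07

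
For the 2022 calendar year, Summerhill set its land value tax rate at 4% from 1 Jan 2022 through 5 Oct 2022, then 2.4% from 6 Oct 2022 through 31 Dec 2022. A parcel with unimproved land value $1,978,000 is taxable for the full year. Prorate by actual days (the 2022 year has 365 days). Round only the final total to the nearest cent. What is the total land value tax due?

1 Jan – 5 Oct 2022: 278 days at 4% → $1,978,000 × 4% × 278/365 = $60,261.2603
6 Oct – 31 Dec 2022: 87 days at 2.4% → $1,978,000 × 2.4% × 87/365 = $11,315.2438
Total = $71,576.5041

$71,576.50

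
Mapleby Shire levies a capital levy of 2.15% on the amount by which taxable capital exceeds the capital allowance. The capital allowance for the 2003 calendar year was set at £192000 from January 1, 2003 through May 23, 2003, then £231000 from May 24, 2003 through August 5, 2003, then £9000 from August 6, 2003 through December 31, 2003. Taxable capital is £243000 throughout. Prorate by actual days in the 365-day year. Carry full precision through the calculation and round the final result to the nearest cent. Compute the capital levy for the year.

£2521.86

January 1 – May 23, 2003: 143 days, exemption £192000 → (£243000 − £192000) × 2.15% × 143/365 = £429.5877
May 24 – August 5, 2003: 74 days, exemption £231000 → (£243000 − £231000) × 2.15% × 74/365 = £52.3068
August 6 – December 31, 2003: 148 days, exemption £9000 → (£243000 − £9000) × 2.15% × 148/365 = £2039.9671
Total = £2521.8616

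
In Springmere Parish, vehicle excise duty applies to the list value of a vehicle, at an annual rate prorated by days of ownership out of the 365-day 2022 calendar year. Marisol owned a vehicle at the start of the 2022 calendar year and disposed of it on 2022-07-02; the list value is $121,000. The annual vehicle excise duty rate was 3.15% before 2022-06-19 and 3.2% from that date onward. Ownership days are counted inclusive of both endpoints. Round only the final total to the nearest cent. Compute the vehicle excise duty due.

$1,913.29

2022-01-01 to 2022-06-18: 169 days at 3.15% → $121,000 × 3.15% × 169/365 = $1,764.7767
2022-06-19 to 2022-07-02: 14 days at 3.2% → $121,000 × 3.2% × 14/365 = $148.5151
Total = $1,913.2918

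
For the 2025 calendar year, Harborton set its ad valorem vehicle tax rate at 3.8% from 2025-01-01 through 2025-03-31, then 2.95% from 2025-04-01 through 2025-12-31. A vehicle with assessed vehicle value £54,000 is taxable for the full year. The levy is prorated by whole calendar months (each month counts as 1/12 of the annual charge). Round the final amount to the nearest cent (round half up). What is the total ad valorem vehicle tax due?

2025-01-01 to 2025-03-31: 3 months at 3.8% → £54,000 × 3.8% × 3/12 = £513.0000
2025-04-01 to 2025-12-31: 9 months at 2.95% → £54,000 × 2.95% × 9/12 = £1,194.7500
Total = £1,707.7500

£1,707.75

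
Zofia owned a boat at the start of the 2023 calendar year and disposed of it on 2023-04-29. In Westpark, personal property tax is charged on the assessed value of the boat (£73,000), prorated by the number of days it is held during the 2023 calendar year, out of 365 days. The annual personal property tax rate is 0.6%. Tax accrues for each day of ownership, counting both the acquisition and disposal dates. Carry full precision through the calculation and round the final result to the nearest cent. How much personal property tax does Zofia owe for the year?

£142.80

Days held (2023-01-01 to 2023-04-29): 119 out of 365
Tax = £73,000 × 0.6% × 119/365 = £142.8000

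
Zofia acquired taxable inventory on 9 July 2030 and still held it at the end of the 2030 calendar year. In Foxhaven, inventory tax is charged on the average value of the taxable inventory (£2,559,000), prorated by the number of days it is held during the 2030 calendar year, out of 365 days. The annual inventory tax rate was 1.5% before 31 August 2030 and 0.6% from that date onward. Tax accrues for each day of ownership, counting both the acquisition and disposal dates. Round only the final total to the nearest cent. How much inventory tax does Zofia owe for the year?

£10,747.80

9 July – 30 August 2030: 53 days at 1.5% → £2,559,000 × 1.5% × 53/365 = £5,573.7123
31 August – 31 December 2030: 123 days at 0.6% → £2,559,000 × 0.6% × 123/365 = £5,174.0877
Total = £10,747.8000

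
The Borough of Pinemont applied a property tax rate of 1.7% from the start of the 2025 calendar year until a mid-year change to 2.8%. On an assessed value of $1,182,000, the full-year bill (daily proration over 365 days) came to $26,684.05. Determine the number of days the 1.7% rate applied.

Let d = days at the first rate; then 365 − d days at the second rate.
$1,182,000 × [1.7%·d + 2.8%·(365−d)] / 365 = $26,684.05
Solving gives d = 180, so the new rate took effect on 30 Jun 2025.

180 days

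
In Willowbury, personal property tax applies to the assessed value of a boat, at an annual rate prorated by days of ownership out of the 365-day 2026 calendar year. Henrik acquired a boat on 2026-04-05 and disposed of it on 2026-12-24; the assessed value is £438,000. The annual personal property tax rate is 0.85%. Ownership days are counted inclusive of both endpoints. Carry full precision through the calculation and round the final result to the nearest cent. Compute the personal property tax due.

£2,692.80

Days held (2026-04-05 to 2026-12-24): 264 out of 365
Tax = £438,000 × 0.85% × 264/365 = £2,692.8000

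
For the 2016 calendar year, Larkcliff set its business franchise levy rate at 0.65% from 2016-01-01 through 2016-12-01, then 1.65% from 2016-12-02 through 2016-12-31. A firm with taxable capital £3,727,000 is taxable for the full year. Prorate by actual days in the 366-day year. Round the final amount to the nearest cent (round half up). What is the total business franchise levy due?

£27,280.42

2016-01-01 to 2016-12-01: 336 days at 0.65% → £3,727,000 × 0.65% × 336/366 = £22,239.8033
2016-12-02 to 2016-12-31: 30 days at 1.65% → £3,727,000 × 1.65% × 30/366 = £5,040.6148
Total = £27,280.4180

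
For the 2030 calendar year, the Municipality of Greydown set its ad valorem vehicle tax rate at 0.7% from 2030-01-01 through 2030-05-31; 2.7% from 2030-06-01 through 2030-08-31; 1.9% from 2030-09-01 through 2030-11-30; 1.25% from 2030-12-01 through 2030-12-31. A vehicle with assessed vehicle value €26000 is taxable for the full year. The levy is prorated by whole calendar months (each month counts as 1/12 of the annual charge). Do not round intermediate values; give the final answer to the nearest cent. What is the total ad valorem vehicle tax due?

€401.92

2030-01-01 to 2030-05-31: 5 months at 0.7% → €26000 × 0.7% × 5/12 = €75.8333
2030-06-01 to 2030-08-31: 3 months at 2.7% → €26000 × 2.7% × 3/12 = €175.5000
2030-09-01 to 2030-11-30: 3 months at 1.9% → €26000 × 1.9% × 3/12 = €123.5000
2030-12-01 to 2030-12-31: 1 month at 1.25% → €26000 × 1.25% × 1/12 = €27.0833
Total = €401.9167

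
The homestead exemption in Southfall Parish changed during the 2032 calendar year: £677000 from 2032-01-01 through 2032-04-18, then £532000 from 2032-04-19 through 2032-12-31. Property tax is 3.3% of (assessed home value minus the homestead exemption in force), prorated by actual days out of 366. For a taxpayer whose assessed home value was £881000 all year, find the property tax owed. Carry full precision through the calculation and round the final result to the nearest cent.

2032-01-01 to 2032-04-18: 109 days, exemption £677000 → (£881000 − £677000) × 3.3% × 109/366 = £2004.8852
2032-04-19 to 2032-12-31: 257 days, exemption £532000 → (£881000 − £532000) × 3.3% × 257/366 = £8087.0738
Total = £10091.9590

£10091.96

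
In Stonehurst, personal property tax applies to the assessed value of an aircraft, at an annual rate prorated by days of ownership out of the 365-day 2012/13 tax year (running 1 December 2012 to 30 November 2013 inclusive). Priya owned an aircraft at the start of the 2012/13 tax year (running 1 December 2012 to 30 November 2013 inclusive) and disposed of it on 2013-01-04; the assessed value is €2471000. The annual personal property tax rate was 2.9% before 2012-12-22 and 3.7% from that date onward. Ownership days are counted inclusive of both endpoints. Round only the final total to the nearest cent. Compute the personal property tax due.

2012-12-01 to 2012-12-21: 21 days at 2.9% → €2471000 × 2.9% × 21/365 = €4122.8466
2012-12-22 to 2013-01-04: 14 days at 3.7% → €2471000 × 3.7% × 14/365 = €3506.7890
Total = €7629.6356

€7629.64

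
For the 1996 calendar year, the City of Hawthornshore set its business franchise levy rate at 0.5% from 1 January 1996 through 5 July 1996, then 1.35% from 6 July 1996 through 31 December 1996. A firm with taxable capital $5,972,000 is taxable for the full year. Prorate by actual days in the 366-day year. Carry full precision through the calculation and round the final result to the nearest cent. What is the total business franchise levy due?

1 January – 5 July 1996: 187 days at 0.5% → $5,972,000 × 0.5% × 187/366 = $15,256.3388
6 July – 31 December 1996: 179 days at 1.35% → $5,972,000 × 1.35% × 179/366 = $39,429.8852
Total = $54,686.2240

$54,686.22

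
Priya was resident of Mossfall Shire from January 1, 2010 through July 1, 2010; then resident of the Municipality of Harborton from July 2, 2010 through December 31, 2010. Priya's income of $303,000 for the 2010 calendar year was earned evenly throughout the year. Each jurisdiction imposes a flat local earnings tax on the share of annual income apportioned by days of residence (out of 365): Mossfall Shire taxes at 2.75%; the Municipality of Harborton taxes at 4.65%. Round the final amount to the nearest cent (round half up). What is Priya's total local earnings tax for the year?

Mossfall Shire, January 1 – July 1, 2010: 182 days → $303,000 × 2.75% × 182/365 = $4,154.8356
The Municipality of Harborton, July 2 – December 31, 2010: 183 days → $303,000 × 4.65% × 183/365 = $7,064.0507
Total = $11,218.8863

$11,218.89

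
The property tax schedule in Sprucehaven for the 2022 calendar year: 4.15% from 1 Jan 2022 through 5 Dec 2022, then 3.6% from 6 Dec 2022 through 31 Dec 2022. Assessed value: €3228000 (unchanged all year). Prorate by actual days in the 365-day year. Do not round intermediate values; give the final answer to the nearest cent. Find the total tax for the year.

€132697.33

1 Jan – 5 Dec 2022: 339 days at 4.15% → €3228000 × 4.15% × 339/365 = €124419.5014
6 Dec – 31 Dec 2022: 26 days at 3.6% → €3228000 × 3.6% × 26/365 = €8277.8301
Total = €132697.3315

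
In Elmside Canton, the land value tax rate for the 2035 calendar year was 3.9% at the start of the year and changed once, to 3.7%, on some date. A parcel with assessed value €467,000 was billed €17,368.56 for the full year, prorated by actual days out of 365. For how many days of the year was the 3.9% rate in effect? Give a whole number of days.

35 days

Let d = days at the first rate; then 365 − d days at the second rate.
€467,000 × [3.9%·d + 3.7%·(365−d)] / 365 = €17,368.56
Solving gives d = 35, so the new rate took effect on February 5, 2035.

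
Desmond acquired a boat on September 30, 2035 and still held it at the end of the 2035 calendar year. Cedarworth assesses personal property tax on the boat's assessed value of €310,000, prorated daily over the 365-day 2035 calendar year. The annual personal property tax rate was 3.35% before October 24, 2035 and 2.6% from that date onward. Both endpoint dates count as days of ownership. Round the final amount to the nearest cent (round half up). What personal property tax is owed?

September 30 – October 23, 2035: 24 days at 3.35% → €310,000 × 3.35% × 24/365 = €682.8493
October 24 – December 31, 2035: 69 days at 2.6% → €310,000 × 2.6% × 69/365 = €1,523.6712
Total = €2,206.5205

€2,206.52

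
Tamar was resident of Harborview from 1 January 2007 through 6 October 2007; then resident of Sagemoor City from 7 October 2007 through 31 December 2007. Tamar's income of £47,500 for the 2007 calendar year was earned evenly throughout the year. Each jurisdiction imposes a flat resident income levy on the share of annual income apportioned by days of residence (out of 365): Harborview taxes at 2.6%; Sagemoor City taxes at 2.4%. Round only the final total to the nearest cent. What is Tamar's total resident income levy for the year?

Harborview, 1 January – 6 October 2007: 279 days → £47,500 × 2.6% × 279/365 = £944.0137
Sagemoor City, 7 October – 31 December 2007: 86 days → £47,500 × 2.4% × 86/365 = £268.6027
Total = £1,212.6164

£1,212.62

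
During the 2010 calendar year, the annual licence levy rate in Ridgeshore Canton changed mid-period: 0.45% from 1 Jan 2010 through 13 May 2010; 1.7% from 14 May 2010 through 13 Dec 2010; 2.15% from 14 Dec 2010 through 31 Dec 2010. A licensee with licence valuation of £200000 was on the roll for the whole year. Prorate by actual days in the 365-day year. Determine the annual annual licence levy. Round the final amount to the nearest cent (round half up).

£2533.42

1 Jan – 13 May 2010: 133 days at 0.45% → £200000 × 0.45% × 133/365 = £327.9452
14 May – 13 Dec 2010: 214 days at 1.7% → £200000 × 1.7% × 214/365 = £1993.4247
14 Dec – 31 Dec 2010: 18 days at 2.15% → £200000 × 2.15% × 18/365 = £212.0548
Total = £2533.4247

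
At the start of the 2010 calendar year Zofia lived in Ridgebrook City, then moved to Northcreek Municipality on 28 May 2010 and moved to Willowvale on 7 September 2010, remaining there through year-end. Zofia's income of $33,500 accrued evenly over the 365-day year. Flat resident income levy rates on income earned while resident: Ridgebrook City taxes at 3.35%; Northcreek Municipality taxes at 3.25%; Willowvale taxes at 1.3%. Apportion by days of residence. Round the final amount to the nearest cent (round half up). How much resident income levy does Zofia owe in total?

Ridgebrook City, 1 January – 27 May 2010: 147 days → $33,500 × 3.35% × 147/365 = $451.9747
Northcreek Municipality, 28 May – 6 September 2010: 102 days → $33,500 × 3.25% × 102/365 = $304.2534
Willowvale, 7 September – 31 December 2010: 116 days → $33,500 × 1.3% × 116/365 = $138.4055
Total = $894.6336

$894.63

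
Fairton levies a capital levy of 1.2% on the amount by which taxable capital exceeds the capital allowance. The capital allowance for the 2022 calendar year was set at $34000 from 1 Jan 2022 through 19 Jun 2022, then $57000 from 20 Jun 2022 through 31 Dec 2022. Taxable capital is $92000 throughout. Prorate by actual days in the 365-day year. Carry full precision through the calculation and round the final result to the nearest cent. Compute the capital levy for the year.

1 Jan – 19 Jun 2022: 170 days, exemption $34000 → ($92000 − $34000) × 1.2% × 170/365 = $324.1644
20 Jun – 31 Dec 2022: 195 days, exemption $57000 → ($92000 − $57000) × 1.2% × 195/365 = $224.3836
Total = $548.5479

$548.55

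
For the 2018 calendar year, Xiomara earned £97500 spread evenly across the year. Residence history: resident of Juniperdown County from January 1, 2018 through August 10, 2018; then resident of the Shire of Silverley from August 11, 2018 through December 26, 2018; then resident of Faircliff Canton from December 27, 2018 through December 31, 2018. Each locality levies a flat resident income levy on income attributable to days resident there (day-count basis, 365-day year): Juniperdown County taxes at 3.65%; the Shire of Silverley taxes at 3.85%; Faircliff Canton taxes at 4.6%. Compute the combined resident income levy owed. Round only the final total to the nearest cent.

Juniperdown County, January 1 – August 10, 2018: 222 days → £97500 × 3.65% × 222/365 = £2164.5000
The Shire of Silverley, August 11 – December 26, 2018: 138 days → £97500 × 3.85% × 138/365 = £1419.2260
Faircliff Canton, December 27 – December 31, 2018: 5 days → £97500 × 4.6% × 5/365 = £61.4384
Total = £3645.1644

£3645.16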